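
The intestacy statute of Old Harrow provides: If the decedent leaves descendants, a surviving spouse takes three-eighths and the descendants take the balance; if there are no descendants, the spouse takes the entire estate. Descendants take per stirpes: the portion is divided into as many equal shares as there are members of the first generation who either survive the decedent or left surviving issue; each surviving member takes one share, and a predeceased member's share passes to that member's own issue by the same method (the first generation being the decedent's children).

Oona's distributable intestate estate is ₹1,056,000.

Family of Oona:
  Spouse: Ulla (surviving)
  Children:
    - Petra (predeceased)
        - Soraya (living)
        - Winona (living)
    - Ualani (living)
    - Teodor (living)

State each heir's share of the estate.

Ulla takes three-eighths of ₹1,056,000 = ₹396,000. The remaining ₹660,000 passes to the descendants.
The descendants' portion (₹660,000) is divided into 3 shares of ₹220,000: Ualani and Teodor each take ₹220,000; Petra's ₹220,000 share passes to Petra's issue.
Petra's share (₹220,000) is divided into 2 shares of ₹110,000: Soraya and Winona each take ₹110,000.

Ulla: ₹396,000; Soraya: ₹110,000; Winona: ₹110,000; Ualani: ₹220,000; Teodor: ₹220,000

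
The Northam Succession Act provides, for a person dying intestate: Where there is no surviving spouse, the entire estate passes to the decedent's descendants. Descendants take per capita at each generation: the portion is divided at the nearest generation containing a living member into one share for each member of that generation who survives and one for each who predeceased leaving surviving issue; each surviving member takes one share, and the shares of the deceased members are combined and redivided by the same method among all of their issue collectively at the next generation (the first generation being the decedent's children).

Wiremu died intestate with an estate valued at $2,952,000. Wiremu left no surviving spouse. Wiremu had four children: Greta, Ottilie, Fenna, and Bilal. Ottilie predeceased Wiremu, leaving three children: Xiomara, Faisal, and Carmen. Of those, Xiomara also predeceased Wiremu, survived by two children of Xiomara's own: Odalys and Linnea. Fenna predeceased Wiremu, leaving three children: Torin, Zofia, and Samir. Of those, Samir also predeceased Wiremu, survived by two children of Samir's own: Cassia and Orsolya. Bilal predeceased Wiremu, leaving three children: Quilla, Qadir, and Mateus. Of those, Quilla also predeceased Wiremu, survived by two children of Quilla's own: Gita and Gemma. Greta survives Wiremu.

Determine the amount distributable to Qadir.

Qadir receives $246,000.

The entire $2,952,000 passes to the descendants.
That amount ($2,952,000) is divided at the children's generation into 4 shares of $738,000. Greta takes $738,000. The 3 shares of the deceased (Ottilie, Fenna, and Bilal) are combined into a pool of $2,214,000.
That pool ($2,214,000) is divided at the grandchildren's generation into 9 shares of $246,000. Faisal, Carmen, Torin, Zofia, Qadir, and Mateus each take $246,000. The 3 shares of the deceased (Xiomara, Samir, and Quilla) are combined into a pool of $738,000.
That pool ($738,000) is divided at the great-grandchildren's generation equally among Odalys, Linnea, Cassia, Orsolya, Gita, and Gemma: $123,000 each.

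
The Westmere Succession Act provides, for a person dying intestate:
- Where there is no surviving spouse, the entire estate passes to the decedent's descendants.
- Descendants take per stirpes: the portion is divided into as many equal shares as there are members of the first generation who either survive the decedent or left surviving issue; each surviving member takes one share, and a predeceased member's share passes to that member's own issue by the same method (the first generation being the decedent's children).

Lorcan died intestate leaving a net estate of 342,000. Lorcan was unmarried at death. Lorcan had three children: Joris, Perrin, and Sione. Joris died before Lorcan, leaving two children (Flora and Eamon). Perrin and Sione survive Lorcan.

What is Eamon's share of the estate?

The entire 342,000 passes to the descendants.
That amount (342,000) is divided into 3 shares of 114,000: Perrin and Sione each take 114,000; Joris's 114,000 share passes to Joris's issue.
Joris's share (114,000) is divided into 2 shares of 57,000: Flora and Eamon each take 57,000.

Eamon receives 57,000.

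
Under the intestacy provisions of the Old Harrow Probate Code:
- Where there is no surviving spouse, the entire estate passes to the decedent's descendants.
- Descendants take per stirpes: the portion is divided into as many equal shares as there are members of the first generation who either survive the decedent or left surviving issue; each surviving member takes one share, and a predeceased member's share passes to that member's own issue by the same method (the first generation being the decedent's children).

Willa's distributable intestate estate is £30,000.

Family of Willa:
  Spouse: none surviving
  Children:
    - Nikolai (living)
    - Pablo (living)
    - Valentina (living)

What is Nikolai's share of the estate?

The entire £30,000 passes to the descendants.
That amount (£30,000) is divided into 3 shares of £10,000: Nikolai, Pablo, and Valentina each take £10,000.

Nikolai receives £10,000.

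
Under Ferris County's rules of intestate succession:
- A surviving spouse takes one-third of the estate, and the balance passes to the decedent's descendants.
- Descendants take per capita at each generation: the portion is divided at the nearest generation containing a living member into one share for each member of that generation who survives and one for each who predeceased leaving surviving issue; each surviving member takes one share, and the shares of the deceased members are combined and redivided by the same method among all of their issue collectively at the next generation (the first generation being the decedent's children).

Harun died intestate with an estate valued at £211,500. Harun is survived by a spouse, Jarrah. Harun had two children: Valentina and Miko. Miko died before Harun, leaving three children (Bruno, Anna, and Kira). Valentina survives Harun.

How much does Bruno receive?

Jarrah takes one-third of £211,500 = £70,500. The remaining £141,000 passes to the descendants.
The descendants' portion (£141,000) is divided at the children's generation into 2 shares of £70,500. Valentina takes £70,500. The remaining share for the deceased Miko (£70,500) is carried to the next generation.
That pool (£70,500) is divided at the grandchildren's generation equally among Bruno, Anna, and Kira: £23,500 each.

Bruno receives £23,500.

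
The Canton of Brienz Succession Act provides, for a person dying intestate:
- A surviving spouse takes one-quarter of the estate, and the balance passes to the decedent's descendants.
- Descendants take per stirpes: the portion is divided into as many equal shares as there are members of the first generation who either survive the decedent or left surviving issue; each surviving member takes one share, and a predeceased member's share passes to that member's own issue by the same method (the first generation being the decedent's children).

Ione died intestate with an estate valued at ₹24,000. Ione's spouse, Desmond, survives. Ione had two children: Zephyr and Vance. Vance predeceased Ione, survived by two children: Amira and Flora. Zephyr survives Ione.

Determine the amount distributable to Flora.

Desmond takes one-quarter of ₹24,000 = ₹6,000. The remaining ₹18,000 passes to the descendants.
The descendants' portion (₹18,000) is divided into 2 shares of ₹9,000: Zephyr takes ₹9,000; Vance's ₹9,000 share passes to Vance's issue.
Vance's share (₹9,000) is divided into 2 shares of ₹4,500: Amira and Flora each take ₹4,500.

Flora receives ₹4,500.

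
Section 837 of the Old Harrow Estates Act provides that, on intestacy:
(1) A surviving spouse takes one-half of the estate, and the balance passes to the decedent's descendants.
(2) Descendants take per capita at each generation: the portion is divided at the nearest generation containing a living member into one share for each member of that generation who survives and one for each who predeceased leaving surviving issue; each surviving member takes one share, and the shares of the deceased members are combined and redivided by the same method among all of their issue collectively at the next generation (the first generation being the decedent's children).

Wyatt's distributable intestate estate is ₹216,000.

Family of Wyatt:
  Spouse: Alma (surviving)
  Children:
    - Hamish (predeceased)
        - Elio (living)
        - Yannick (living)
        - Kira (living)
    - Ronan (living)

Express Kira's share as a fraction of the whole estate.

Kira receives 1/12 of the estate.

Alma takes one-half of ₹216,000 = ₹108,000. The remaining ₹108,000 passes to the descendants.
The descendants' portion (₹108,000) is divided at the children's generation into 2 shares of ₹54,000. Ronan takes ₹54,000. The remaining share for the deceased Hamish (₹54,000) is carried to the next generation.
That pool (₹54,000) is divided at the grandchildren's generation equally among Elio, Yannick, and Kira: ₹18,000 each.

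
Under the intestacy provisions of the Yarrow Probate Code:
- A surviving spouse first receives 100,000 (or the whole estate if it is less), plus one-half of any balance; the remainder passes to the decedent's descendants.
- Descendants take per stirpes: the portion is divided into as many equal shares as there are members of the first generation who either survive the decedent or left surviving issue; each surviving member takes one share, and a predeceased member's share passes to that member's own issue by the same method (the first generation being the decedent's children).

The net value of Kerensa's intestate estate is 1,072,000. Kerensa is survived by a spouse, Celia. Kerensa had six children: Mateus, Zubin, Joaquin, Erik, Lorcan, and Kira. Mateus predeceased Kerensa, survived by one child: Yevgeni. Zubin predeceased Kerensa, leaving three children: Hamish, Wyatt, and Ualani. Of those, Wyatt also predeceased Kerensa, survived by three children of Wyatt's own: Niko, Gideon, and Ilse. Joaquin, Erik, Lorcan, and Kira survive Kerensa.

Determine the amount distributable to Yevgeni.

Celia first takes 100,000, leaving a balance of 972,000. Celia then takes one-half of the balance (486,000), for a total of 586,000. The remaining 486,000 passes to the descendants.
The descendants' portion (486,000) is divided into 6 shares of 81,000: Joaquin, Erik, Lorcan, and Kira each take 81,000; Mateus's 81,000 share passes to Mateus's issue; Zubin's 81,000 share passes to Zubin's issue.
Mateus's share (81,000) passes entirely to Yevgeni.
Zubin's share (81,000) is divided into 3 shares of 27,000: Hamish and Ualani each take 27,000; Wyatt's 27,000 share passes to Wyatt's issue.
Wyatt's share (27,000) is divided into 3 shares of 9,000: Niko, Gideon, and Ilse each take 9,000.

Yevgeni receives 81,000.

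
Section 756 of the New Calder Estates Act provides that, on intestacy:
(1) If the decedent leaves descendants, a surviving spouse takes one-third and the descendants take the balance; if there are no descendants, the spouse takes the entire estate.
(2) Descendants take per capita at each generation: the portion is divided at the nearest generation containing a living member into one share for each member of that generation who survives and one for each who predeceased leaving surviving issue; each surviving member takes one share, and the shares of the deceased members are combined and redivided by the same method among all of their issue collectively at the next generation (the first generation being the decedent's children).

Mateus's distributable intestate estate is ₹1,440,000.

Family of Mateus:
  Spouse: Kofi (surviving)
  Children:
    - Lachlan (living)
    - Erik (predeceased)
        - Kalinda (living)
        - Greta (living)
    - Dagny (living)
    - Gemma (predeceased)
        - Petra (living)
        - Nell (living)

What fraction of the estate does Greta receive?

Greta receives 1/12 of the estate.

Kofi takes one-third of ₹1,440,000 = ₹480,000. The remaining ₹960,000 passes to the descendants.
The descendants' portion (₹960,000) is divided at the children's generation into 4 shares of ₹240,000. Lachlan and Dagny each take ₹240,000. The 2 shares of the deceased (Erik and Gemma) are combined into a pool of ₹480,000.
That pool (₹480,000) is divided at the grandchildren's generation equally among Kalinda, Greta, Petra, and Nell: ₹120,000 each.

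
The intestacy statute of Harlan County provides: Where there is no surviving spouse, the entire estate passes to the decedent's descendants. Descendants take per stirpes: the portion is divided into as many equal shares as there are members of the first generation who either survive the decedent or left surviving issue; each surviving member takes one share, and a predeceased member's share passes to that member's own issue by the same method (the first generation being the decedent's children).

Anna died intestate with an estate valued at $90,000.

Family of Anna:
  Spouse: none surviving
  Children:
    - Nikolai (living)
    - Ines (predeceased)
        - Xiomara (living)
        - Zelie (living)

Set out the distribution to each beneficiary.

The entire $90,000 passes to the descendants.
That amount ($90,000) is divided into 2 shares of $45,000: Nikolai takes $45,000; Ines's $45,000 share passes to Ines's issue.
Ines's share ($45,000) is divided into 2 shares of $22,500: Xiomara and Zelie each take $22,500.

Nikolai: $45,000; Xiomara: $22,500; Zelie: $22,500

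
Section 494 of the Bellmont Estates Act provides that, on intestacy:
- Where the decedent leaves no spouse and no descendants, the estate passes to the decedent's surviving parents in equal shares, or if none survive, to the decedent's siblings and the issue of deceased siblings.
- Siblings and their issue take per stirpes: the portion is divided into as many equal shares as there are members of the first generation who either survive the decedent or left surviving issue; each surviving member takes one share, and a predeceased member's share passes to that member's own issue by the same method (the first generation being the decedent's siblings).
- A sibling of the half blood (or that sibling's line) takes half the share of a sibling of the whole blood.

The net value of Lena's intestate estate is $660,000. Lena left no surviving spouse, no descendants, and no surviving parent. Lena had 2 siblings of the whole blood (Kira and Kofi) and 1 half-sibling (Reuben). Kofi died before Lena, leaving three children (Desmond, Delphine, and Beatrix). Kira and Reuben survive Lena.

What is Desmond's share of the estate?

The entire $660,000 passes to the siblings and their issue.
Counting each half-blood sibling's line as half a unit, there are 5/2 units in $660,000, so one unit is $264,000. Whole-blood lines (Kira and Kofi) take $264,000 each; half-blood lines (Reuben) take $132,000 each.
Kofi's share ($264,000) is divided into 3 shares of $88,000: Desmond, Delphine, and Beatrix each take $88,000.

Desmond receives $88,000.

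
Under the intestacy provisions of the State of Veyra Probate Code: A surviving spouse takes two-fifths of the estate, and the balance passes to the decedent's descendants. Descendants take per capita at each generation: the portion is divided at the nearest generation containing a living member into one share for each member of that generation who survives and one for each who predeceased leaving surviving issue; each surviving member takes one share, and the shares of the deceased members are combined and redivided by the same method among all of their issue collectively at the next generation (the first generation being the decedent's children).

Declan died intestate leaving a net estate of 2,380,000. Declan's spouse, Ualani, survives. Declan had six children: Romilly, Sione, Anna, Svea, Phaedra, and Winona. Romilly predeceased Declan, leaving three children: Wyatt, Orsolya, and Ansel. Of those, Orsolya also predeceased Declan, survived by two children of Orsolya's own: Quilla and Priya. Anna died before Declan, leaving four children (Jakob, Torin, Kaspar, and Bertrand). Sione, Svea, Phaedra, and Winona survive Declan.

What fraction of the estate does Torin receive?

Torin receives 1/35 of the estate.

Ualani takes two-fifths of 2,380,000 = 952,000. The remaining 1,428,000 passes to the descendants.
The descendants' portion (1,428,000) is divided at the children's generation into 6 shares of 238,000. Sione, Svea, Phaedra, and Winona each take 238,000. The 2 shares of the deceased (Romilly and Anna) are combined into a pool of 476,000.
That pool (476,000) is divided at the grandchildren's generation into 7 shares of 68,000. Wyatt, Ansel, Jakob, Torin, Kaspar, and Bertrand each take 68,000. The remaining share for the deceased Orsolya (68,000) is carried to the next generation.
That pool (68,000) is divided at the great-grandchildren's generation equally among Quilla and Priya: 34,000 each.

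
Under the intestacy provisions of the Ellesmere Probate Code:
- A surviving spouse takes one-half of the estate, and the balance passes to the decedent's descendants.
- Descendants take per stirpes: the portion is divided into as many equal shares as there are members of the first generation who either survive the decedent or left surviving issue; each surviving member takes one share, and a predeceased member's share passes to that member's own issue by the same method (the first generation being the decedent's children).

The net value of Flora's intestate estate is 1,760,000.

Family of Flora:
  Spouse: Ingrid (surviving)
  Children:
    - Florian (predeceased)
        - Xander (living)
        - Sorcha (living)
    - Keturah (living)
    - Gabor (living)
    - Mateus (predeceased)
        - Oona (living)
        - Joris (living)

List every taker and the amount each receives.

Ingrid: 880,000; Xander: 110,000; Sorcha: 110,000; Keturah: 220,000; Gabor: 220,000; Oona: 110,000; Joris: 110,000

Ingrid takes one-half of 1,760,000 = 880,000. The remaining 880,000 passes to the descendants.
The descendants' portion (880,000) is divided into 4 shares of 220,000: Keturah and Gabor each take 220,000; Florian's 220,000 share passes to Florian's issue; Mateus's 220,000 share passes to Mateus's issue.
Florian's share (220,000) is divided into 2 shares of 110,000: Xander and Sorcha each take 110,000.
Mateus's share (220,000) is divided into 2 shares of 110,000: Oona and Joris each take 110,000.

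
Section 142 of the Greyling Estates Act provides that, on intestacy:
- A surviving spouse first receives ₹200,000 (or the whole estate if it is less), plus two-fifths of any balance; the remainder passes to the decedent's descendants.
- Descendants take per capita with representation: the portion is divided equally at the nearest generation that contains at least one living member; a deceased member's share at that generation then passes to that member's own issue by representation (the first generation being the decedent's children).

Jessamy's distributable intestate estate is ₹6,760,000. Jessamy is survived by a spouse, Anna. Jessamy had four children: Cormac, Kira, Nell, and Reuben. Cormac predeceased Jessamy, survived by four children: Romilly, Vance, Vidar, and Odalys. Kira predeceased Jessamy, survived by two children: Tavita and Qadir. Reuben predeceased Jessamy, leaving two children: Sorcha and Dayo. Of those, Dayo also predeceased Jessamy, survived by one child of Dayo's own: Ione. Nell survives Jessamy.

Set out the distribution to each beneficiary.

Anna first takes ₹200,000, leaving a balance of ₹6,560,000. Anna then takes two-fifths of the balance (₹2,624,000), for a total of ₹2,824,000. The remaining ₹3,936,000 passes to the descendants.
The descendants' portion (₹3,936,000) is divided into 4 shares of ₹984,000: Nell takes ₹984,000; Cormac's ₹984,000 share passes to Cormac's issue; Kira's ₹984,000 share passes to Kira's issue; Reuben's ₹984,000 share passes to Reuben's issue.
Cormac's share (₹984,000) is divided into 4 shares of ₹246,000: Romilly, Vance, Vidar, and Odalys each take ₹246,000.
Kira's share (₹984,000) is divided into 2 shares of ₹492,000: Tavita and Qadir each take ₹492,000.
Reuben's share (₹984,000) is divided into 2 shares of ₹492,000: Sorcha takes ₹492,000; Dayo's ₹492,000 share passes to Dayo's issue.
Dayo's share (₹492,000) passes entirely to Ione.

Anna: ₹2,824,000; Romilly: ₹246,000; Vance: ₹246,000; Vidar: ₹246,000; Odalys: ₹246,000; Tavita: ₹492,000; Qadir: ₹492,000; Nell: ₹984,000; Sorcha: ₹492,000; Ione: ₹492,000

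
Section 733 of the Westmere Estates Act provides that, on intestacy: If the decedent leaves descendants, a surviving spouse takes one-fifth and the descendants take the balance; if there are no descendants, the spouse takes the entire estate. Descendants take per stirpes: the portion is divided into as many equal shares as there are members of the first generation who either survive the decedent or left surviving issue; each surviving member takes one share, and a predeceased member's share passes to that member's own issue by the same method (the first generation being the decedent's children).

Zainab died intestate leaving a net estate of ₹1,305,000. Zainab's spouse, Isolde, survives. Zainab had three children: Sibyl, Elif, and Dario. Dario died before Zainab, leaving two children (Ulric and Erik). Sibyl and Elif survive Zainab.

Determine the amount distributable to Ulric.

Isolde takes one-fifth of ₹1,305,000 = ₹261,000. The remaining ₹1,044,000 passes to the descendants.
The descendants' portion (₹1,044,000) is divided into 3 shares of ₹348,000: Sibyl and Elif each take ₹348,000; Dario's ₹348,000 share passes to Dario's issue.
Dario's share (₹348,000) is divided into 2 shares of ₹174,000: Ulric and Erik each take ₹174,000.

Ulric receives ₹174,000.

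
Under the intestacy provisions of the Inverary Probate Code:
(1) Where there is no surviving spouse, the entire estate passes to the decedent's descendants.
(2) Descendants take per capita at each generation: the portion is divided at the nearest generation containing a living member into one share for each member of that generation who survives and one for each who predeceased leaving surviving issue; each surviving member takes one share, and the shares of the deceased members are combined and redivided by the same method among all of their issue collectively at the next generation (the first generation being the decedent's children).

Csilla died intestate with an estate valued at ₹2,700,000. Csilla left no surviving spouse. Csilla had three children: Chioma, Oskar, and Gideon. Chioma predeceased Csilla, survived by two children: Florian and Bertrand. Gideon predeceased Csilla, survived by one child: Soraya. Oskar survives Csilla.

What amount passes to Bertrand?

Bertrand receives ₹600,000.

The entire ₹2,700,000 passes to the descendants.
That amount (₹2,700,000) is divided at the children's generation into 3 shares of ₹900,000. Oskar takes ₹900,000. The 2 shares of the deceased (Chioma and Gideon) are combined into a pool of ₹1,800,000.
That pool (₹1,800,000) is divided at the grandchildren's generation equally among Florian, Bertrand, and Soraya: ₹600,000 each.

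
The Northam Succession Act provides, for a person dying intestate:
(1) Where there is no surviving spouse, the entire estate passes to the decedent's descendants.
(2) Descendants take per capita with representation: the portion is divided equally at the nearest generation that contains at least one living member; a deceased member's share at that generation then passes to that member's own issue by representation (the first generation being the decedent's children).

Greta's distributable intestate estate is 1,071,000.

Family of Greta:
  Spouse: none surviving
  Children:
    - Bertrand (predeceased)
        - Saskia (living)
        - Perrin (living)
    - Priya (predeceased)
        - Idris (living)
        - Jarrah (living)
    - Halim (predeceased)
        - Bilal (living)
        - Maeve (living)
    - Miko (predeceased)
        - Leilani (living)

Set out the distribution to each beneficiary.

The entire 1,071,000 passes to the descendants.
No child survives, so the initial division is made at the grandchildren's generation.
That amount (1,071,000) is divided into 7 shares of 153,000: Saskia, Perrin, Idris, Jarrah, Bilal, Maeve, and Leilani each take 153,000.

Saskia: 153,000; Perrin: 153,000; Idris: 153,000; Jarrah: 153,000; Bilal: 153,000; Maeve: 153,000; Leilani: 153,000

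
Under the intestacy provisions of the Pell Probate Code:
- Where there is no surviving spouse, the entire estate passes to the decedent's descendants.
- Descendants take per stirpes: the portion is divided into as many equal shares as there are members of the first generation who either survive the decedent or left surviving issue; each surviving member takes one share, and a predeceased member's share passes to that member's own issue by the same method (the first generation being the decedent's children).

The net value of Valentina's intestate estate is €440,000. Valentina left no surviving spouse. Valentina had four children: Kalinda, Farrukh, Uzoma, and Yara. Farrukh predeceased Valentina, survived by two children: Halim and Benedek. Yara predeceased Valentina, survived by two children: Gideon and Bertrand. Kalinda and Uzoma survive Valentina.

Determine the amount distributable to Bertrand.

Bertrand receives €55,000.

The entire €440,000 passes to the descendants.
That amount (€440,000) is divided into 4 shares of €110,000: Kalinda and Uzoma each take €110,000; Farrukh's €110,000 share passes to Farrukh's issue; Yara's €110,000 share passes to Yara's issue.
Farrukh's share (€110,000) is divided into 2 shares of €55,000: Halim and Benedek each take €55,000.
Yara's share (€110,000) is divided into 2 shares of €55,000: Gideon and Bertrand each take €55,000.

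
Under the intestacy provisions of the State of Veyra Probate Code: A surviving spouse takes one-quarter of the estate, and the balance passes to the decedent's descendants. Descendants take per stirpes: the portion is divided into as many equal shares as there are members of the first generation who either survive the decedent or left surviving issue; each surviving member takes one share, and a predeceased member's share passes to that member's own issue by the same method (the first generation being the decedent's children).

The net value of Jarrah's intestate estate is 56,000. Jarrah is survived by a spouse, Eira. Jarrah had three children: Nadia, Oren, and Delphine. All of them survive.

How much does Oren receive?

Eira takes one-quarter of 56,000 = 14,000. The remaining 42,000 passes to the descendants.
The descendants' portion (42,000) is divided into 3 shares of 14,000: Nadia, Oren, and Delphine each take 14,000.

Oren receives 14,000.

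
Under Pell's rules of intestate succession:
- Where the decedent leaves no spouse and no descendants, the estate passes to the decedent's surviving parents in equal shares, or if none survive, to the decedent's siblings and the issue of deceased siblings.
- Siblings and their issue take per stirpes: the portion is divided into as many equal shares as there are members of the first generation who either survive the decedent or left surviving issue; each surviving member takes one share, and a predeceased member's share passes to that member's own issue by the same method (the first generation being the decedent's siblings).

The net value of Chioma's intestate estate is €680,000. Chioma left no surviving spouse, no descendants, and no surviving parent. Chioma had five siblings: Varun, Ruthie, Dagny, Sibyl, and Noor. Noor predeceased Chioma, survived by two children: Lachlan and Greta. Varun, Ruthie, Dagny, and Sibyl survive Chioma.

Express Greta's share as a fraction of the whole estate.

Greta receives 1/10 of the estate.

The entire €680,000 passes to the siblings and their issue.
That amount (€680,000) is divided into 5 shares of €136,000: Varun, Ruthie, Dagny, and Sibyl each take €136,000; Noor's €136,000 share passes to Noor's issue.
Noor's share (€136,000) is divided into 2 shares of €68,000: Lachlan and Greta each take €68,000.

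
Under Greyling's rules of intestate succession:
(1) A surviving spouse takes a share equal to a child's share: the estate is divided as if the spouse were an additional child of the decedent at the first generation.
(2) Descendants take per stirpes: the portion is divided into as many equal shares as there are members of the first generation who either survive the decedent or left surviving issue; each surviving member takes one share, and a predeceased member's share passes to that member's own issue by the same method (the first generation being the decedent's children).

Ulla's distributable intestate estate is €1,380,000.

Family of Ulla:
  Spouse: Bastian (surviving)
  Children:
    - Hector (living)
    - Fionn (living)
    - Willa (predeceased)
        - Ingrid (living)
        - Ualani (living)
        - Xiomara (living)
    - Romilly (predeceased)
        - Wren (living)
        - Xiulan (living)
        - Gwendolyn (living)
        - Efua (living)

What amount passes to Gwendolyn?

Gwendolyn receives €69,000.

The spouse counts as an additional share at the children's level, so there are 5 primary shares of €276,000. Bastian takes one such share (€276,000).
The children's combined portion (€1,104,000) is divided into 4 shares of €276,000: Hector and Fionn each take €276,000; Willa's €276,000 share passes to Willa's issue; Romilly's €276,000 share passes to Romilly's issue.
Willa's share (€276,000) is divided into 3 shares of €92,000: Ingrid, Ualani, and Xiomara each take €92,000.
Romilly's share (€276,000) is divided into 4 shares of €69,000: Wren, Xiulan, Gwendolyn, and Efua each take €69,000.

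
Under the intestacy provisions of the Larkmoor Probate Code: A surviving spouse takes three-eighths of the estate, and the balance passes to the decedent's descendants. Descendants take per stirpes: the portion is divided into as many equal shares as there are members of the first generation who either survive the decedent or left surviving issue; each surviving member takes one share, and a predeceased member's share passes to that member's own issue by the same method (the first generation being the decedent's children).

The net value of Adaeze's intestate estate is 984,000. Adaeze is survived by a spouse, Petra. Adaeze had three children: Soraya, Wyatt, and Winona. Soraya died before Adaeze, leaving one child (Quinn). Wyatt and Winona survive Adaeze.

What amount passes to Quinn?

Quinn receives 205,000.

Petra takes three-eighths of 984,000 = 369,000. The remaining 615,000 passes to the descendants.
The descendants' portion (615,000) is divided into 3 shares of 205,000: Wyatt and Winona each take 205,000; Soraya's 205,000 share passes to Soraya's issue.
Soraya's share (205,000) passes entirely to Quinn.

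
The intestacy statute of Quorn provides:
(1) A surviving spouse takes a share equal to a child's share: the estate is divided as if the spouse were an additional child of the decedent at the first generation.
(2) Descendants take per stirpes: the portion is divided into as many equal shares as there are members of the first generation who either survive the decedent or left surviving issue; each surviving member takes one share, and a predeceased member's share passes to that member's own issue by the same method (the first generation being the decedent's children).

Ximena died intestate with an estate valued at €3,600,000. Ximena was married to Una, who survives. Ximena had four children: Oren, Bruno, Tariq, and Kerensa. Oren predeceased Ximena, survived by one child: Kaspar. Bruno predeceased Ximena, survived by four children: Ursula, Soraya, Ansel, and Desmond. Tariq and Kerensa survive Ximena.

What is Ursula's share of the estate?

The spouse counts as an additional share at the children's level, so there are 5 primary shares of €720,000. Una takes one such share (€720,000).
The children's combined portion (€2,880,000) is divided into 4 shares of €720,000: Tariq and Kerensa each take €720,000; Oren's €720,000 share passes to Oren's issue; Bruno's €720,000 share passes to Bruno's issue.
Oren's share (€720,000) passes entirely to Kaspar.
Bruno's share (€720,000) is divided into 4 shares of €180,000: Ursula, Soraya, Ansel, and Desmond each take €180,000.

Ursula receives €180,000.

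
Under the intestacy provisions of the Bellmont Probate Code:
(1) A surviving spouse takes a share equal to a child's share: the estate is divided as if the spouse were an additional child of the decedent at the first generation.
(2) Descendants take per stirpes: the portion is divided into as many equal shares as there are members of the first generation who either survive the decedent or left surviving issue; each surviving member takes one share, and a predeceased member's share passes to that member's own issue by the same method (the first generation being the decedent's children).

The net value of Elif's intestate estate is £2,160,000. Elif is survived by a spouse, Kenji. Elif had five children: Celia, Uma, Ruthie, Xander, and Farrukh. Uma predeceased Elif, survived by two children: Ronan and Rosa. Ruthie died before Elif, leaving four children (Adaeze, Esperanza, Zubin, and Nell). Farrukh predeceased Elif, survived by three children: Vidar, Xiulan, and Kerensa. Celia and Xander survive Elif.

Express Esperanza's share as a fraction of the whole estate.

Esperanza receives 1/24 of the estate.

The spouse counts as an additional share at the children's level, so there are 6 primary shares of £360,000. Kenji takes one such share (£360,000).
The children's combined portion (£1,800,000) is divided into 5 shares of £360,000: Celia and Xander each take £360,000; Uma's £360,000 share passes to Uma's issue; Ruthie's £360,000 share passes to Ruthie's issue; Farrukh's £360,000 share passes to Farrukh's issue.
Uma's share (£360,000) is divided into 2 shares of £180,000: Ronan and Rosa each take £180,000.
Ruthie's share (£360,000) is divided into 4 shares of £90,000: Adaeze, Esperanza, Zubin, and Nell each take £90,000.
Farrukh's share (£360,000) is divided into 3 shares of £120,000: Vidar, Xiulan, and Kerensa each take £120,000.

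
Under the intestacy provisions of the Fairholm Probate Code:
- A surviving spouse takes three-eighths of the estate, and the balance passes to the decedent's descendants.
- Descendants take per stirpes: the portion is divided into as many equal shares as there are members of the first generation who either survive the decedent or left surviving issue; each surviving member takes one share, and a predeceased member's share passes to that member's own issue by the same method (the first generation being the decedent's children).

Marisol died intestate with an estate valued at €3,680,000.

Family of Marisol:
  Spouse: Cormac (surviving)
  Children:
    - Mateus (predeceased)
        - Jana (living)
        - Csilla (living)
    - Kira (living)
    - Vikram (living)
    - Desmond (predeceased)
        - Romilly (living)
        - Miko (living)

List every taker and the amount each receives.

Cormac: €1,380,000; Jana: €287,500; Csilla: €287,500; Kira: €575,000; Vikram: €575,000; Romilly: €287,500; Miko: €287,500

Cormac takes three-eighths of €3,680,000 = €1,380,000. The remaining €2,300,000 passes to the descendants.
The descendants' portion (€2,300,000) is divided into 4 shares of €575,000: Kira and Vikram each take €575,000; Mateus's €575,000 share passes to Mateus's issue; Desmond's €575,000 share passes to Desmond's issue.
Mateus's share (€575,000) is divided into 2 shares of €287,500: Jana and Csilla each take €287,500.
Desmond's share (€575,000) is divided into 2 shares of €287,500: Romilly and Miko each take €287,500.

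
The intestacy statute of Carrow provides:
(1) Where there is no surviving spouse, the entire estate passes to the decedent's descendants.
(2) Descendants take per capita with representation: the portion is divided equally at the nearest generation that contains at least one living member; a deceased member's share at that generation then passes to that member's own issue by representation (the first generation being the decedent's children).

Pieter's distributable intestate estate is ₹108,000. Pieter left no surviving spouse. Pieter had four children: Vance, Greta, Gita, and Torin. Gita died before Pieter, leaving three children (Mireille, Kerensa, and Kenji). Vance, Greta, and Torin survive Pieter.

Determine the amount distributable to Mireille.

The entire ₹108,000 passes to the descendants.
That amount (₹108,000) is divided into 4 shares of ₹27,000: Vance, Greta, and Torin each take ₹27,000; Gita's ₹27,000 share passes to Gita's issue.
Gita's share (₹27,000) is divided into 3 shares of ₹9,000: Mireille, Kerensa, and Kenji each take ₹9,000.

Mireille receives ₹9,000.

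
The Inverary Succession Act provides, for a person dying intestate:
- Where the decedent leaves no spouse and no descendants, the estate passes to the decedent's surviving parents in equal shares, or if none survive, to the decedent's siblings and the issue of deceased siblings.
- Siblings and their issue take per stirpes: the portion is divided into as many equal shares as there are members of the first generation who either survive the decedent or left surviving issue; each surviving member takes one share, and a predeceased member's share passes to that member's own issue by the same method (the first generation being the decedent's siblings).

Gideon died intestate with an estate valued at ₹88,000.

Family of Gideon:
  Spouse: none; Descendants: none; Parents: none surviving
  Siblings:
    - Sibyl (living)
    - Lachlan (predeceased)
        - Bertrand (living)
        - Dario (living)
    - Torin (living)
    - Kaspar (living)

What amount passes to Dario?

Dario receives ₹11,000.

The entire ₹88,000 passes to the siblings and their issue.
That amount (₹88,000) is divided into 4 shares of ₹22,000: Sibyl, Torin, and Kaspar each take ₹22,000; Lachlan's ₹22,000 share passes to Lachlan's issue.
Lachlan's share (₹22,000) is divided into 2 shares of ₹11,000: Bertrand and Dario each take ₹11,000.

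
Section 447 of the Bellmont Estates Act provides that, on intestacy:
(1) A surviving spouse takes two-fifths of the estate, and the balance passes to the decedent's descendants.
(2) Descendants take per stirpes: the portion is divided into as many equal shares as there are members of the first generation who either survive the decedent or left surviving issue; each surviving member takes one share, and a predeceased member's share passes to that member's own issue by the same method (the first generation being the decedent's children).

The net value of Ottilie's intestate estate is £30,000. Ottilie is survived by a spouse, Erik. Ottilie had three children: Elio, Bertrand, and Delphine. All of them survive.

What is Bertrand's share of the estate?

Erik takes two-fifths of £30,000 = £12,000. The remaining £18,000 passes to the descendants.
The descendants' portion (£18,000) is divided into 3 shares of £6,000: Elio, Bertrand, and Delphine each take £6,000.

Bertrand receives £6,000.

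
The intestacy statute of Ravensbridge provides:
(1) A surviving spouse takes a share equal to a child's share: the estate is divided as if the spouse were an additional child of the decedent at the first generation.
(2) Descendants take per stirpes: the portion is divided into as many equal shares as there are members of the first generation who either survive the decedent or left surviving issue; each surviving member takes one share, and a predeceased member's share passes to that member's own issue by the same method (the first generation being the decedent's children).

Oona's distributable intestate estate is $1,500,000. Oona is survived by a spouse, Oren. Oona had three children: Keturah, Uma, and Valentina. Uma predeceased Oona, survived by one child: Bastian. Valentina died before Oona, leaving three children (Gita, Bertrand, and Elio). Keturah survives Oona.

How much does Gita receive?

Gita receives $125,000.

The spouse counts as an additional share at the children's level, so there are 4 primary shares of $375,000. Oren takes one such share ($375,000).
The children's combined portion ($1,125,000) is divided into 3 shares of $375,000: Keturah takes $375,000; Uma's $375,000 share passes to Uma's issue; Valentina's $375,000 share passes to Valentina's issue.
Uma's share ($375,000) passes entirely to Bastian.
Valentina's share ($375,000) is divided into 3 shares of $125,000: Gita, Bertrand, and Elio each take $125,000.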